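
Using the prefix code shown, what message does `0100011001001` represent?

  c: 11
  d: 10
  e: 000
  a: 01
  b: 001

aecbb

Read left to right; each codeword is recognised as soon as it completes (prefix code):
  01→a | 000→e | 11→c | 001→b | 001→b
Decoded message: aecbb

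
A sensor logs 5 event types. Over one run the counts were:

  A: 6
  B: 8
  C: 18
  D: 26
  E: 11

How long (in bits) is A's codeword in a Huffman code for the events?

4

Build the tree from the bottom:
A(6) + B(8) → 14
E(11) + 14 → 25
C(18) + 25 → 43
D(26) + 43 → 69
A's leaf is at depth 4, giving a 4-bit codeword.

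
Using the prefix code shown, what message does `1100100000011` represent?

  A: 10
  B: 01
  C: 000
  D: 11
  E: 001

DECCD

Read left to right; each codeword is recognised as soon as it completes (prefix code):
  11→D | 001→E | 000→C | 000→C | 11→D
Decoded message: DECCD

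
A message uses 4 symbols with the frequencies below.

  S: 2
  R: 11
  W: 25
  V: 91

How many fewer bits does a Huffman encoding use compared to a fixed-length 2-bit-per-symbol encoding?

Fixed-length: 2 bits × 129 symbols = 258 bits.
Huffman merges:
combine S(2), R(11) → 13
combine 13, W(25) → 38
combine 38, V(91) → 129
Huffman total = 13 + 38 + 129 = 180 bits.
Saving = 258 − 180 = 78 bits.

78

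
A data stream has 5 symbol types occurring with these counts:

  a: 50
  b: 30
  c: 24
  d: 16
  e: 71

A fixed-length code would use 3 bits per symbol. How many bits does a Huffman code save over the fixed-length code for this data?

Fixed-length: 3 bits × 191 symbols = 573 bits.
Huffman merges:
merge d(16) and c(24): 40
merge b(30) and 40: 70
merge a(50) and 70: 120
merge e(71) and 120: 191
Huffman total = 40 + 70 + 120 + 191 = 421 bits.
Saving = 573 − 421 = 152 bits.

152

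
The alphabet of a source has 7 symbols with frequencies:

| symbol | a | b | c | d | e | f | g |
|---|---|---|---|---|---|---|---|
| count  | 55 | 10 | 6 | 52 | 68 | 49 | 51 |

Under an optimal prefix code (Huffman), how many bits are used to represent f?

Build the tree from the bottom:
combine c(6), b(10) → 16
combine 16, f(49) → 65
combine g(51), d(52) → 103
combine a(55), 65 → 120
combine e(68), 103 → 171
combine 120, 171 → 291
The subtree containing f is merged 3 times, so code length = 3.

3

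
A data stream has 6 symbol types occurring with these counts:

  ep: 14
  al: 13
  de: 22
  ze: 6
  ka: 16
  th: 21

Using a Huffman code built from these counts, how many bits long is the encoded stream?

Build the Huffman tree bottom-up:
merge ze(6) and al(13): 19
merge ep(14) and ka(16): 30
merge 19 and th(21): 40
merge de(22) and 30: 52
merge 40 and 52: 92
Total encoded bits = sum of merged weights = 19 + 30 + 40 + 52 + 92 = 233.

233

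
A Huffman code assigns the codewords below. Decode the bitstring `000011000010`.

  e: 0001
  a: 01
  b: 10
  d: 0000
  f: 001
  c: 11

Read left to right; each codeword is recognised as soon as it completes (prefix code):
  0000→d | 11→c | 0000→d | 10→b
Decoded message: dcdb

dcdb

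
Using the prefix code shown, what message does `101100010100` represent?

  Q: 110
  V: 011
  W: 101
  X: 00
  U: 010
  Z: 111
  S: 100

WSUS

Read left to right; each codeword is recognised as soon as it completes (prefix code):
  101→W | 100→S | 010→U | 100→S
Decoded message: WSUS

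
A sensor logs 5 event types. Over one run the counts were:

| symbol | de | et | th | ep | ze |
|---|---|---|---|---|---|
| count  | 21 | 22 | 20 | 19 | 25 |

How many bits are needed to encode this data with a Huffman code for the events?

Greedily combine the two least-frequent nodes:
ep(19) + th(20) → 39
de(21) + et(22) → 43
ze(25) + 39 → 64
43 + 64 → 107
The encoded length is the sum of every internal node's weight: 39 + 43 + 64 + 107 = 253 bits.

253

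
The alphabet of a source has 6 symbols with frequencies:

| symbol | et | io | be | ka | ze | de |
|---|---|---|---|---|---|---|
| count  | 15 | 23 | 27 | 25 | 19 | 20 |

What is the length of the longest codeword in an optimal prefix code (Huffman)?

Merge the two lowest-weight nodes at each step:
et(15) + ze(19) → 34
de(20) + io(23) → 43
ka(25) + be(27) → 52
34 + 43 → 77
52 + 77 → 129
The first pair merged (et, ze) ends up deepest, at depth 3.

3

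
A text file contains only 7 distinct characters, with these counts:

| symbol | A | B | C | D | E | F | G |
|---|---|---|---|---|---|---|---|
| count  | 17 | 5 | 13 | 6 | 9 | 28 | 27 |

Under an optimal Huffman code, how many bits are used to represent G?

Repeatedly merge the two smallest:
merge B(5) and D(6): 11
merge E(9) and 11: 20
merge C(13) and A(17): 30
merge 20 and G(27): 47
merge F(28) and 30: 58
merge 47 and 58: 105
G sits 2 levels below the root, so its codeword is 2 bits.

2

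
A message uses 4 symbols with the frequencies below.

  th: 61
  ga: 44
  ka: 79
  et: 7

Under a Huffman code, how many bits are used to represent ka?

Huffman merges, smallest pair first:
et(7) + ga(44) → 51
51 + th(61) → 112
ka(79) + 112 → 191
ka is a child of the root — depth 1, so its codeword is a single bit.

1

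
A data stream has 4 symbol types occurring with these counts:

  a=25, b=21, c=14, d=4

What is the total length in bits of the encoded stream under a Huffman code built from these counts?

121

Build the Huffman tree bottom-up:
combine d(4), c(14) → 18
combine 18, b(21) → 39
combine a(25), 39 → 64
The encoded length is the sum of every internal node's weight: 18 + 39 + 64 = 121 bits.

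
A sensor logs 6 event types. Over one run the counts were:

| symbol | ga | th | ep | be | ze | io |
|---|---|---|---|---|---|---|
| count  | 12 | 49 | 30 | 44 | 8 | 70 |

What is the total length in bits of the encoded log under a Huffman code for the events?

Build the Huffman tree bottom-up:
combine ze(8), ga(12) → 20
combine 20, ep(30) → 50
combine be(44), th(49) → 93
combine 50, io(70) → 120
combine 93, 120 → 213
Total encoded bits = sum of merged weights = 20 + 50 + 93 + 120 + 213 = 496.

496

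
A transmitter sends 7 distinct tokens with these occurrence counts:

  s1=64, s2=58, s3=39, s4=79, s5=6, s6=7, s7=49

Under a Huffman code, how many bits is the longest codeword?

Merge the two lowest-weight nodes at each step:
merge s5(6) and s6(7): 13
merge 13 and s3(39): 52
merge s7(49) and 52: 101
merge s2(58) and s1(64): 122
merge s4(79) and 101: 180
merge 122 and 180: 302
Maximum depth reached is 5.

5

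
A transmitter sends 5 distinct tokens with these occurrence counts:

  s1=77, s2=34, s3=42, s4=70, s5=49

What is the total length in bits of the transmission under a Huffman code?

Build the Huffman tree bottom-up:
combine s2(34), s3(42) → 76
combine s5(49), s4(70) → 119
combine 76, s1(77) → 153
combine 119, 153 → 272
Total encoded bits = sum of merged weights = 76 + 119 + 153 + 272 = 620.

620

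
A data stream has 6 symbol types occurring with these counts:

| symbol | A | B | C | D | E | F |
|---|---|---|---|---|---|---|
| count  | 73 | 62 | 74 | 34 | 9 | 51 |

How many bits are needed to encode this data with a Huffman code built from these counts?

Greedily combine the two least-frequent nodes:
E(9) + D(34) → 43
43 + F(51) → 94
B(62) + A(73) → 135
C(74) + 94 → 168
135 + 168 → 303
Each symbol's bit-cost is frequency × depth; summing gives 743 bits (equivalently 43 + 94 + 135 + 168 + 303).

743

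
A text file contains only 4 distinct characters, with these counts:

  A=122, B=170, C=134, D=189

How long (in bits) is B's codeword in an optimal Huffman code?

2

Huffman merges, smallest pair first:
combine A(122), C(134) → 256
combine B(170), D(189) → 359
combine 256, 359 → 615
B sits 2 levels below the root, so its codeword is 2 bits.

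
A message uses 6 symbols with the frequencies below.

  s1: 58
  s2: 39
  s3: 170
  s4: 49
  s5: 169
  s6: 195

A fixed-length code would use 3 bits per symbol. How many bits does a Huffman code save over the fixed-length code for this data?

Fixed-length: 3 bits × 680 symbols = 2040 bits.
Huffman merges:
combine s2(39), s4(49) → 88
combine s1(58), 88 → 146
combine 146, s5(169) → 315
combine s3(170), s6(195) → 365
combine 315, 365 → 680
Huffman total = 88 + 146 + 315 + 365 + 680 = 1594 bits.
Saving = 2040 − 1594 = 446 bits.

446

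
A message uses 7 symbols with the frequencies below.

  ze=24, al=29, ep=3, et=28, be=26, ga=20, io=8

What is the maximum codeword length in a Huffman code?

Merge the two lowest-weight nodes at each step:
merge ep(3) and io(8): 11
merge 11 and ga(20): 31
merge ze(24) and be(26): 50
merge et(28) and al(29): 57
merge 31 and 50: 81
merge 57 and 81: 138
The rarest symbols sit at the bottom; the longest codeword is 4 bits.

4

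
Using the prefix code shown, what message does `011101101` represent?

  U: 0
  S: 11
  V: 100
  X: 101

USXX

Read left to right; each codeword is recognised as soon as it completes (prefix code):
  0→U | 11→S | 101→X | 101→X
Decoded message: USXX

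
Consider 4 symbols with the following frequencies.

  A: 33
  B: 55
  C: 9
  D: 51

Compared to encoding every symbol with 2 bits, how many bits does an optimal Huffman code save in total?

Fixed-length: 2 bits × 148 symbols = 296 bits.
Huffman merges:
merge C(9) and A(33): 42
merge 42 and D(51): 93
merge B(55) and 93: 148
Huffman total = 42 + 93 + 148 = 283 bits.
Saving = 296 − 283 = 13 bits.

13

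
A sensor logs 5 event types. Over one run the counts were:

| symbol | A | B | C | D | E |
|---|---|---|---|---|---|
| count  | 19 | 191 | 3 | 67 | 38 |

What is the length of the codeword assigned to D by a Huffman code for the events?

2

Build the tree from the bottom:
combine C(3), A(19) → 22
combine 22, E(38) → 60
combine 60, D(67) → 127
combine 127, B(191) → 318
D sits 2 levels below the root, so its codeword is 2 bits.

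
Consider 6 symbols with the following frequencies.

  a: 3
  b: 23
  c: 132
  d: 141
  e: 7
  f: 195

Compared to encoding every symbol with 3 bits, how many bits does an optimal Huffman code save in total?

Fixed-length: 3 bits × 501 symbols = 1503 bits.
Huffman merges:
merge a(3) and e(7): 10
merge 10 and b(23): 33
merge 33 and c(132): 165
merge d(141) and 165: 306
merge f(195) and 306: 501
Huffman total = 10 + 33 + 165 + 306 + 501 = 1015 bits.
Saving = 1503 − 1015 = 488 bits.

488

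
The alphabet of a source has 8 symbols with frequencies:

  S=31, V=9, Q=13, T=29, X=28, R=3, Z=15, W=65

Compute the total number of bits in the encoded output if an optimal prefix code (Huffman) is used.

Greedily combine the two least-frequent nodes:
merge R(3) and V(9): 12
merge 12 and Q(13): 25
merge Z(15) and 25: 40
merge X(28) and T(29): 57
merge S(31) and 40: 71
merge 57 and W(65): 122
merge 71 and 122: 193
The encoded length is the sum of every internal node's weight: 12 + 25 + 40 + 57 + 71 + 122 + 193 = 520 bits.

520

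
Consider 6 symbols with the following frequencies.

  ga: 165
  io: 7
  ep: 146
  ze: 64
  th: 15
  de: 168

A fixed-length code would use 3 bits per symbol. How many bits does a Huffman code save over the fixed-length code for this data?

457

Fixed-length: 3 bits × 565 symbols = 1695 bits.
Huffman merges:
combine io(7), th(15) → 22
combine 22, ze(64) → 86
combine 86, ep(146) → 232
combine ga(165), de(168) → 333
combine 232, 333 → 565
Huffman total = 22 + 86 + 232 + 333 + 565 = 1238 bits.
Saving = 1695 − 1238 = 457 bits.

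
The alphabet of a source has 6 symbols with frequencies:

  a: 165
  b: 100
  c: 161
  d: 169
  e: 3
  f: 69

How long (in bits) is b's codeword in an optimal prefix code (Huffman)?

3

Huffman merges, smallest pair first:
combine e(3), f(69) → 72
combine 72, b(100) → 172
combine c(161), a(165) → 326
combine d(169), 172 → 341
combine 326, 341 → 667
b's leaf is at depth 3, giving a 3-bit codeword.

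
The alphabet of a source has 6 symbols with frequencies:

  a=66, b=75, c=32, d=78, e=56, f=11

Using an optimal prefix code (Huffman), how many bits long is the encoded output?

Build the Huffman tree bottom-up:
merge f(11) and c(32): 43
merge 43 and e(56): 99
merge a(66) and b(75): 141
merge d(78) and 99: 177
merge 141 and 177: 318
The encoded length is the sum of every internal node's weight: 43 + 99 + 141 + 177 + 318 = 778 bits.

778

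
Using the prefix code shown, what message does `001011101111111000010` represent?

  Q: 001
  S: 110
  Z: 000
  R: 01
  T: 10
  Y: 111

QRSYYTZT

Read left to right; each codeword is recognised as soon as it completes (prefix code):
  001→Q | 01→R | 110→S | 111→Y | 111→Y | 10→T | 000→Z | 10→T
Decoded message: QRSYYTZT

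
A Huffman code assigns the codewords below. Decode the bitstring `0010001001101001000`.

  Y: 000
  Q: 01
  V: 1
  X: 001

Read left to right; each codeword is recognised as soon as it completes (prefix code):
  001→X | 000→Y | 1→V | 001→X | 1→V | 01→Q | 001→X | 000→Y
Decoded message: XYVXVQXY

XYVXVQXY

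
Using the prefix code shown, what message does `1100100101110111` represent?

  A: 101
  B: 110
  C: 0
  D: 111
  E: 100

Read left to right; each codeword is recognised as soon as it completes (prefix code):
  110→B | 0→C | 100→E | 101→A | 110→B | 111→D
Decoded message: BCEABD

BCEABD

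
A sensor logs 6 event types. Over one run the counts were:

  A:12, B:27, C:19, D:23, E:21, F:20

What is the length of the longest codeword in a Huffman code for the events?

Merge the two lowest-weight nodes at each step:
combine A(12), C(19) → 31
combine F(20), E(21) → 41
combine D(23), B(27) → 50
combine 31, 41 → 72
combine 50, 72 → 122
Maximum depth reached is 3.

3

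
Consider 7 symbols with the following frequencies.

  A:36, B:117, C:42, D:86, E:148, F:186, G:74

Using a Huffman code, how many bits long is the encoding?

Merge the two smallest weights repeatedly:
A(36) + C(42) → 78
G(74) + 78 → 152
D(86) + B(117) → 203
E(148) + 152 → 300
F(186) + 203 → 389
300 + 389 → 689
Each symbol's bit-cost is frequency × depth; summing gives 1811 bits (equivalently 78 + 152 + 203 + 300 + 389 + 689).

1811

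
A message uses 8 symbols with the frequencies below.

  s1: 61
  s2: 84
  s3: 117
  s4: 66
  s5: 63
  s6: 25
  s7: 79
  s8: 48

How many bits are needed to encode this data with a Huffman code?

1585

Build the Huffman tree bottom-up:
merge s6(25) and s8(48): 73
merge s1(61) and s5(63): 124
merge s4(66) and 73: 139
merge s7(79) and s2(84): 163
merge s3(117) and 124: 241
merge 139 and 163: 302
merge 241 and 302: 543
Each symbol's bit-cost is frequency × depth; summing gives 1585 bits (equivalently 73 + 124 + 139 + 163 + 241 + 302 + 543).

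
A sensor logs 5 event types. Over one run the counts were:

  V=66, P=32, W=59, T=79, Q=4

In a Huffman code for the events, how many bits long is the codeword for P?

3

Build the tree from the bottom:
combine Q(4), P(32) → 36
combine 36, W(59) → 95
combine V(66), T(79) → 145
combine 95, 145 → 240
P sits 3 levels below the root, so its codeword is 3 bits.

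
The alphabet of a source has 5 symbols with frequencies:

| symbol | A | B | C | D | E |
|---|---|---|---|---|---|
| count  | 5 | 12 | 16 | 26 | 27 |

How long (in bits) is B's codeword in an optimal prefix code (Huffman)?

Huffman merges, smallest pair first:
merge A(5) and B(12): 17
merge C(16) and 17: 33
merge D(26) and E(27): 53
merge 33 and 53: 86
B's leaf is at depth 3, giving a 3-bit codeword.

3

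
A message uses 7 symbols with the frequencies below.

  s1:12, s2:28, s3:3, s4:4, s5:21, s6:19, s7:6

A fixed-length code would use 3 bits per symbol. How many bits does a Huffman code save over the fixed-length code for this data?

Fixed-length: 3 bits × 93 symbols = 279 bits.
Huffman merges:
s3(3) + s4(4) → 7
s7(6) + 7 → 13
s1(12) + 13 → 25
s6(19) + s5(21) → 40
25 + s2(28) → 53
40 + 53 → 93
Huffman total = 7 + 13 + 25 + 40 + 53 + 93 = 231 bits.
Saving = 279 − 231 = 48 bits.

48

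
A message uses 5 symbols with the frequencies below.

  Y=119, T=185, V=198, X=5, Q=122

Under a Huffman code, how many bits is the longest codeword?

3

Merge the two lowest-weight nodes at each step:
merge X(5) and Y(119): 124
merge Q(122) and 124: 246
merge T(185) and V(198): 383
merge 246 and 383: 629
The rarest symbols sit at the bottom; the longest codeword is 3 bits.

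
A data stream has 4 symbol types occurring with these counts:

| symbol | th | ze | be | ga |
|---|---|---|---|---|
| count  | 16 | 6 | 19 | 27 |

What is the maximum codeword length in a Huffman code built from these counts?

Merge the two lowest-weight nodes at each step:
combine ze(6), th(16) → 22
combine be(19), 22 → 41
combine ga(27), 41 → 68
Maximum depth reached is 3.

3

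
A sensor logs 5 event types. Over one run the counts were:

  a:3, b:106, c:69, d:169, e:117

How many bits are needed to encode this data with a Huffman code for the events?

1000

Greedily combine the two least-frequent nodes:
a(3) + c(69) → 72
72 + b(106) → 178
e(117) + d(169) → 286
178 + 286 → 464
Each symbol's bit-cost is frequency × depth; summing gives 1000 bits (equivalently 72 + 178 + 286 + 464).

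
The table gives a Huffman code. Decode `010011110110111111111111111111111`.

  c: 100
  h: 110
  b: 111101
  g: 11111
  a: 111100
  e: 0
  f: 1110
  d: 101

Read left to right; each codeword is recognised as soon as it completes (prefix code):
  0→e | 100→c | 111101→b | 101→d | 11111→g | 11111→g | 11111→g | 11111→g
Decoded message: ecbdgggg

ecbdgggg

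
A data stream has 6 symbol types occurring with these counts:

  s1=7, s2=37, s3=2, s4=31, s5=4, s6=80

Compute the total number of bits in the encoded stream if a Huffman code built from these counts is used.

Merge the two smallest weights repeatedly:
combine s3(2), s5(4) → 6
combine 6, s1(7) → 13
combine 13, s4(31) → 44
combine s2(37), 44 → 81
combine s6(80), 81 → 161
The encoded length is the sum of every internal node's weight: 6 + 13 + 44 + 81 + 161 = 305 bits.

305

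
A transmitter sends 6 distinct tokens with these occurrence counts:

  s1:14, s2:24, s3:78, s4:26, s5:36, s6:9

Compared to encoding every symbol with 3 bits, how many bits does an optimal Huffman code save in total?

133

Fixed-length: 3 bits × 187 symbols = 561 bits.
Huffman merges:
merge s6(9) and s1(14): 23
merge 23 and s2(24): 47
merge s4(26) and s5(36): 62
merge 47 and 62: 109
merge s3(78) and 109: 187
Huffman total = 23 + 47 + 62 + 109 + 187 = 428 bits.
Saving = 561 − 428 = 133 bits.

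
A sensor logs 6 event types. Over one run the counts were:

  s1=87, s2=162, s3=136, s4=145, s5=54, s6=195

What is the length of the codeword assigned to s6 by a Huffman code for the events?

2

Huffman merges, smallest pair first:
merge s5(54) and s1(87): 141
merge s3(136) and 141: 277
merge s4(145) and s2(162): 307
merge s6(195) and 277: 472
merge 307 and 472: 779
The subtree containing s6 is merged 2 times, so code length = 2.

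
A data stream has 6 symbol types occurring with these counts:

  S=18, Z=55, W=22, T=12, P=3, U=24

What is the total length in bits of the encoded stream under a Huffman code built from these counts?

Build the Huffman tree bottom-up:
combine P(3), T(12) → 15
combine 15, S(18) → 33
combine W(22), U(24) → 46
combine 33, 46 → 79
combine Z(55), 79 → 134
The encoded length is the sum of every internal node's weight: 15 + 33 + 46 + 79 + 134 = 307 bits.

307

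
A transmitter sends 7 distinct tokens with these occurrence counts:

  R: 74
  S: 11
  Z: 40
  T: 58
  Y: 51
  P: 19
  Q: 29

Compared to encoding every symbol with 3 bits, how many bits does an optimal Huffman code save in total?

102

Fixed-length: 3 bits × 282 symbols = 846 bits.
Huffman merges:
S(11) + P(19) → 30
Q(29) + 30 → 59
Z(40) + Y(51) → 91
T(58) + 59 → 117
R(74) + 91 → 165
117 + 165 → 282
Huffman total = 30 + 59 + 91 + 117 + 165 + 282 = 744 bits.
Saving = 846 − 744 = 102 bits.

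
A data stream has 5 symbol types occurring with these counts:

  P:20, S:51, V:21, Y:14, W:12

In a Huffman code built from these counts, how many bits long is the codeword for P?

Huffman merges, smallest pair first:
combine W(12), Y(14) → 26
combine P(20), V(21) → 41
combine 26, 41 → 67
combine S(51), 67 → 118
P sits 3 levels below the root, so its codeword is 3 bits.

3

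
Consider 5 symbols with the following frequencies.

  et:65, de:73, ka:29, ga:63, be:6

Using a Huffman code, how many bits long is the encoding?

507

Merge the two smallest weights repeatedly:
merge be(6) and ka(29): 35
merge 35 and ga(63): 98
merge et(65) and de(73): 138
merge 98 and 138: 236
The encoded length is the sum of every internal node's weight: 35 + 98 + 138 + 236 = 507 bits.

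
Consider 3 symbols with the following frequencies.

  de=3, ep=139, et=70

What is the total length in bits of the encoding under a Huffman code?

Greedily combine the two least-frequent nodes:
merge de(3) and et(70): 73
merge 73 and ep(139): 212
Total encoded bits = sum of merged weights = 73 + 212 = 285.

285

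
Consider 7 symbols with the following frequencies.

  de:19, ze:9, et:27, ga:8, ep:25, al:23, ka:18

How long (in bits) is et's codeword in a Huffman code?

Build the tree from the bottom:
ga(8) + ze(9) → 17
17 + ka(18) → 35
de(19) + al(23) → 42
ep(25) + et(27) → 52
35 + 42 → 77
52 + 77 → 129
et's leaf is at depth 2, giving a 2-bit codeword.

2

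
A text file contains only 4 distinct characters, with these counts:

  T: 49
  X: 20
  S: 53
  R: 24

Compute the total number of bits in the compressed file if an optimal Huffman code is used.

283

Greedily combine the two least-frequent nodes:
combine X(20), R(24) → 44
combine 44, T(49) → 93
combine S(53), 93 → 146
Total encoded bits = sum of merged weights = 44 + 93 + 146 = 283.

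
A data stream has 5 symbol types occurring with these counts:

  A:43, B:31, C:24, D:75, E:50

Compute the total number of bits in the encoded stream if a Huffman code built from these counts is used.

Greedily combine the two least-frequent nodes:
combine C(24), B(31) → 55
combine A(43), E(50) → 93
combine 55, D(75) → 130
combine 93, 130 → 223
The encoded length is the sum of every internal node's weight: 55 + 93 + 130 + 223 = 501 bits.

501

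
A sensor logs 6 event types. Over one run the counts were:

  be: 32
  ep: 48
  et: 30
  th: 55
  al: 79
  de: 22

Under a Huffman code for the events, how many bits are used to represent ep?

3

Huffman merges, smallest pair first:
de(22) + et(30) → 52
be(32) + ep(48) → 80
52 + th(55) → 107
al(79) + 80 → 159
107 + 159 → 266
ep sits 3 levels below the root, so its codeword is 3 bits.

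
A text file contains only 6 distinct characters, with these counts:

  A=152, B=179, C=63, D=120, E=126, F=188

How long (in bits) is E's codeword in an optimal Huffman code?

Repeatedly merge the two smallest:
combine C(63), D(120) → 183
combine E(126), A(152) → 278
combine B(179), 183 → 362
combine F(188), 278 → 466
combine 362, 466 → 828
The subtree containing E is merged 3 times, so code length = 3.

3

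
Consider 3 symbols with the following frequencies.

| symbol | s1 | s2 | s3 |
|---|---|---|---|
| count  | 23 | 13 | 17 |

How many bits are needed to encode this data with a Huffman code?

83

Greedily combine the two least-frequent nodes:
s2(13) + s3(17) → 30
s1(23) + 30 → 53
The encoded length is the sum of every internal node's weight: 30 + 53 = 83 bits.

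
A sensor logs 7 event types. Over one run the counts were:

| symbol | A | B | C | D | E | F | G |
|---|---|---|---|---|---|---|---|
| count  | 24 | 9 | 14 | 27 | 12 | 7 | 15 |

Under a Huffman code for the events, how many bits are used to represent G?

3

Repeatedly merge the two smallest:
F(7) + B(9) → 16
E(12) + C(14) → 26
G(15) + 16 → 31
A(24) + 26 → 50
D(27) + 31 → 58
50 + 58 → 108
The subtree containing G is merged 3 times, so code length = 3.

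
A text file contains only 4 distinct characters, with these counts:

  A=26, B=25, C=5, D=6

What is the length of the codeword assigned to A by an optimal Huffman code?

Repeatedly merge the two smallest:
combine C(5), D(6) → 11
combine 11, B(25) → 36
combine A(26), 36 → 62
A is merged only at the final step, so code length = 1.

1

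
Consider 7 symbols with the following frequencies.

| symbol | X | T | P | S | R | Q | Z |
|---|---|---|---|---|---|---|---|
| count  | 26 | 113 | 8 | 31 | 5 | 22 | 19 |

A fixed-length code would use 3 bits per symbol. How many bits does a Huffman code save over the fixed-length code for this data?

181

Fixed-length: 3 bits × 224 symbols = 672 bits.
Huffman merges:
combine R(5), P(8) → 13
combine 13, Z(19) → 32
combine Q(22), X(26) → 48
combine S(31), 32 → 63
combine 48, 63 → 111
combine 111, T(113) → 224
Huffman total = 13 + 32 + 48 + 63 + 111 + 224 = 491 bits.
Saving = 672 − 491 = 181 bits.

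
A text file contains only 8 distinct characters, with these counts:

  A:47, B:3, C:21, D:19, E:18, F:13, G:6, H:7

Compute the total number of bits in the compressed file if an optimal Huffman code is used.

359

Build the Huffman tree bottom-up:
B(3) + G(6) → 9
H(7) + 9 → 16
F(13) + 16 → 29
E(18) + D(19) → 37
C(21) + 29 → 50
37 + A(47) → 84
50 + 84 → 134
Total encoded bits = sum of merged weights = 9 + 16 + 29 + 37 + 50 + 84 + 134 = 359.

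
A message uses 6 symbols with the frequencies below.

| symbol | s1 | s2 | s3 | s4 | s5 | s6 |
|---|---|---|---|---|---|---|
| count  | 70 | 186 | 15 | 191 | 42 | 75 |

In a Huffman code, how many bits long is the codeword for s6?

Huffman merges, smallest pair first:
combine s3(15), s5(42) → 57
combine 57, s1(70) → 127
combine s6(75), 127 → 202
combine s2(186), s4(191) → 377
combine 202, 377 → 579
The subtree containing s6 is merged 2 times, so code length = 2.

2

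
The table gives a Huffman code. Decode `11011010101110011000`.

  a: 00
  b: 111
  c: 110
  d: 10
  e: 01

ccddbaca

Read left to right; each codeword is recognised as soon as it completes (prefix code):
  110→c | 110→c | 10→d | 10→d | 111→b | 00→a | 110→c | 00→a
Decoded message: ccddbaca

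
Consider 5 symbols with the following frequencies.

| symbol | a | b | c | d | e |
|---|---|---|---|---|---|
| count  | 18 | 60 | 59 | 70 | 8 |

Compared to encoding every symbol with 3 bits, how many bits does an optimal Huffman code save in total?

Fixed-length: 3 bits × 215 symbols = 645 bits.
Huffman merges:
combine e(8), a(18) → 26
combine 26, c(59) → 85
combine b(60), d(70) → 130
combine 85, 130 → 215
Huffman total = 26 + 85 + 130 + 215 = 456 bits.
Saving = 645 − 456 = 189 bits.

189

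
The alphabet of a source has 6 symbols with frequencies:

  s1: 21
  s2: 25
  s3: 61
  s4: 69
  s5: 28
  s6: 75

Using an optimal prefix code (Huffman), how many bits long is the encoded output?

678

Merge the two smallest weights repeatedly:
s1(21) + s2(25) → 46
s5(28) + 46 → 74
s3(61) + s4(69) → 130
74 + s6(75) → 149
130 + 149 → 279
The encoded length is the sum of every internal node's weight: 46 + 74 + 130 + 149 + 279 = 678 bits.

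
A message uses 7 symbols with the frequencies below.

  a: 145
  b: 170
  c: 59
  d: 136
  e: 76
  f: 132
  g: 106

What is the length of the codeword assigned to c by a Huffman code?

Huffman merges, smallest pair first:
combine c(59), e(76) → 135
combine g(106), f(132) → 238
combine 135, d(136) → 271
combine a(145), b(170) → 315
combine 238, 271 → 509
combine 315, 509 → 824
c's leaf is at depth 4, giving a 4-bit codeword.

4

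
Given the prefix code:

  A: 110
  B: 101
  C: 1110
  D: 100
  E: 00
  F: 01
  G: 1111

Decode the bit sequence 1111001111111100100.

Read left to right; each codeword is recognised as soon as it completes (prefix code):
  1111→G | 00→E | 1111→G | 1111→G | 00→E | 100→D
Decoded message: GEGGED

GEGGED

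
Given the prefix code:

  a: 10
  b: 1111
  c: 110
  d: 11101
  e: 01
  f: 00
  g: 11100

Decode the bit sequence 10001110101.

Read left to right; each codeword is recognised as soon as it completes (prefix code):
  10→a | 00→f | 11101→d | 01→e
Decoded message: afde

afde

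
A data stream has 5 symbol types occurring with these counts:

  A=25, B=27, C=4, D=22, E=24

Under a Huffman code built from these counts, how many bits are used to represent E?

Build the tree from the bottom:
merge C(4) and D(22): 26
merge E(24) and A(25): 49
merge 26 and B(27): 53
merge 49 and 53: 102
The subtree containing E is merged 2 times, so code length = 2.

2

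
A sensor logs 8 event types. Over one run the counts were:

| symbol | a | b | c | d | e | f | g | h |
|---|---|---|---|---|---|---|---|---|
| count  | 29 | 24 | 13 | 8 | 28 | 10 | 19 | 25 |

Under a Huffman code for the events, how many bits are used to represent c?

Huffman merges, smallest pair first:
d(8) + f(10) → 18
c(13) + 18 → 31
g(19) + b(24) → 43
h(25) + e(28) → 53
a(29) + 31 → 60
43 + 53 → 96
60 + 96 → 156
The subtree containing c is merged 3 times, so code length = 3.

3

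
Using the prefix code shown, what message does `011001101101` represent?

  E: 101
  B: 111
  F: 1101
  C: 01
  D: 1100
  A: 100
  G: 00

Read left to right; each codeword is recognised as soon as it completes (prefix code):
  01→C | 100→A | 1101→F | 101→E
Decoded message: CAFE

CAFE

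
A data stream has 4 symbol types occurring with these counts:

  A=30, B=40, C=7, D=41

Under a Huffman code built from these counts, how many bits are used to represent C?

3

Repeatedly merge the two smallest:
C(7) + A(30) → 37
37 + B(40) → 77
D(41) + 77 → 118
C's leaf is at depth 3, giving a 3-bit codeword.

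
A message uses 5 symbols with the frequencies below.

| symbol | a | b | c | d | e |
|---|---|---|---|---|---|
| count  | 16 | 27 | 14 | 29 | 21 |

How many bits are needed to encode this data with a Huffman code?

244

Merge the two smallest weights repeatedly:
merge c(14) and a(16): 30
merge e(21) and b(27): 48
merge d(29) and 30: 59
merge 48 and 59: 107
The encoded length is the sum of every internal node's weight: 30 + 48 + 59 + 107 = 244 bits.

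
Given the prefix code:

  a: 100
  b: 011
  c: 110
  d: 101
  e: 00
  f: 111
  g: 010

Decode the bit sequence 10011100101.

Read left to right; each codeword is recognised as soon as it completes (prefix code):
  100→a | 111→f | 00→e | 101→d
Decoded message: afed

afed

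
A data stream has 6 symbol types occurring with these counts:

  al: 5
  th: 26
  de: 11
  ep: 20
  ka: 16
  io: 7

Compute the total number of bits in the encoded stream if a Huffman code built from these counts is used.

205

Greedily combine the two least-frequent nodes:
merge al(5) and io(7): 12
merge de(11) and 12: 23
merge ka(16) and ep(20): 36
merge 23 and th(26): 49
merge 36 and 49: 85
Total encoded bits = sum of merged weights = 12 + 23 + 36 + 49 + 85 = 205.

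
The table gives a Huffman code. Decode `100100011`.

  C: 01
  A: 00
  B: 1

BABACB

Read left to right; each codeword is recognised as soon as it completes (prefix code):
  1→B | 00→A | 1→B | 00→A | 01→C | 1→B
Decoded message: BABACB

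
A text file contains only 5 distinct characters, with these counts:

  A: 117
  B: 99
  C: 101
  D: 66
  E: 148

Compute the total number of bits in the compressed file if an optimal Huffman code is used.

Build the Huffman tree bottom-up:
D(66) + B(99) → 165
C(101) + A(117) → 218
E(148) + 165 → 313
218 + 313 → 531
Each symbol's bit-cost is frequency × depth; summing gives 1227 bits (equivalently 165 + 218 + 313 + 531).

1227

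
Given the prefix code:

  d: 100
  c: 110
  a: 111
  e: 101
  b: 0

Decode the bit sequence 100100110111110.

Read left to right; each codeword is recognised as soon as it completes (prefix code):
  100→d | 100→d | 110→c | 111→a | 110→c
Decoded message: ddcac

ddcac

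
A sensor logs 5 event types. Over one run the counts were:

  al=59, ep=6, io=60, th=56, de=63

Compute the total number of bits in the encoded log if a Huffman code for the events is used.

550

Greedily combine the two least-frequent nodes:
ep(6) + th(56) → 62
al(59) + io(60) → 119
62 + de(63) → 125
119 + 125 → 244
Each symbol's bit-cost is frequency × depth; summing gives 550 bits (equivalently 62 + 119 + 125 + 244).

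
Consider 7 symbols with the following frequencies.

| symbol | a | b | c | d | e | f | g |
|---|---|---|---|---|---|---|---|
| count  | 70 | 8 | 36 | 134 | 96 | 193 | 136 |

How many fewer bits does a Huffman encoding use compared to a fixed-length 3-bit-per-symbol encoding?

305

Fixed-length: 3 bits × 673 symbols = 2019 bits.
Huffman merges:
b(8) + c(36) → 44
44 + a(70) → 114
e(96) + 114 → 210
d(134) + g(136) → 270
f(193) + 210 → 403
270 + 403 → 673
Huffman total = 44 + 114 + 210 + 270 + 403 + 673 = 1714 bits.
Saving = 2019 − 1714 = 305 bits.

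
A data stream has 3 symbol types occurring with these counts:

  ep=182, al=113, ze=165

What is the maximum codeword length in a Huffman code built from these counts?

Merge the two lowest-weight nodes at each step:
al(113) + ze(165) → 278
ep(182) + 278 → 460
The rarest symbols sit at the bottom; the longest codeword is 2 bits.

2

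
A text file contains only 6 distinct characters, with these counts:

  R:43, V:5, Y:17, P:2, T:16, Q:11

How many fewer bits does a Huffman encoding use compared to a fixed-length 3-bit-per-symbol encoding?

79

Fixed-length: 3 bits × 94 symbols = 282 bits.
Huffman merges:
P(2) + V(5) → 7
7 + Q(11) → 18
T(16) + Y(17) → 33
18 + 33 → 51
R(43) + 51 → 94
Huffman total = 7 + 18 + 33 + 51 + 94 = 203 bits.
Saving = 282 − 203 = 79 bits.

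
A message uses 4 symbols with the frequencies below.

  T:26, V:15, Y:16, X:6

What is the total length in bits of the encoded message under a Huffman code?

Merge the two smallest weights repeatedly:
combine X(6), V(15) → 21
combine Y(16), 21 → 37
combine T(26), 37 → 63
The encoded length is the sum of every internal node's weight: 21 + 37 + 63 = 121 bits.

121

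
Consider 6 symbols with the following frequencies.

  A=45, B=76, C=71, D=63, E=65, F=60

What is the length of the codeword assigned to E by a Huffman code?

Repeatedly merge the two smallest:
combine A(45), F(60) → 105
combine D(63), E(65) → 128
combine C(71), B(76) → 147
combine 105, 128 → 233
combine 147, 233 → 380
E's leaf is at depth 3, giving a 3-bit codeword.

3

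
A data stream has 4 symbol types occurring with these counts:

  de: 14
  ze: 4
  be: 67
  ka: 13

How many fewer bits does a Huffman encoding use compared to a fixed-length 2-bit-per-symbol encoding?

50

Fixed-length: 2 bits × 98 symbols = 196 bits.
Huffman merges:
merge ze(4) and ka(13): 17
merge de(14) and 17: 31
merge 31 and be(67): 98
Huffman total = 17 + 31 + 98 = 146 bits.
Saving = 196 − 146 = 50 bits.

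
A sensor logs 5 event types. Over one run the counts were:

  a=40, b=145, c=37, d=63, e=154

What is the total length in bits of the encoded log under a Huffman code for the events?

941

Build the Huffman tree bottom-up:
c(37) + a(40) → 77
d(63) + 77 → 140
140 + b(145) → 285
e(154) + 285 → 439
Total encoded bits = sum of merged weights = 77 + 140 + 285 + 439 = 941.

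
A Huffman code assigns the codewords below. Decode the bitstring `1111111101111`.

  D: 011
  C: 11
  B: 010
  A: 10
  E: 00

CCCCDC

Read left to right; each codeword is recognised as soon as it completes (prefix code):
  11→C | 11→C | 11→C | 11→C | 011→D | 11→C
Decoded message: CCCCDC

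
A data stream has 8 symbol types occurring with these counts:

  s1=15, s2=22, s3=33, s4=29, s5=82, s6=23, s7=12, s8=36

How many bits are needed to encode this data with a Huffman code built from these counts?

701

Merge the two smallest weights repeatedly:
s7(12) + s1(15) → 27
s2(22) + s6(23) → 45
27 + s4(29) → 56
s3(33) + s8(36) → 69
45 + 56 → 101
69 + s5(82) → 151
101 + 151 → 252
Total encoded bits = sum of merged weights = 27 + 45 + 56 + 69 + 101 + 151 + 252 = 701.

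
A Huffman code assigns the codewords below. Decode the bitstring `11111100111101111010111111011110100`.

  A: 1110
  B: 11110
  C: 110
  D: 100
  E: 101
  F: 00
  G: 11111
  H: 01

Read left to right; each codeword is recognised as soon as it completes (prefix code):
  11111→G | 100→D | 11110→B | 11110→B | 101→E | 11111→G | 01→H | 1110→A | 100→D
Decoded message: GDBBEGHAD

GDBBEGHAD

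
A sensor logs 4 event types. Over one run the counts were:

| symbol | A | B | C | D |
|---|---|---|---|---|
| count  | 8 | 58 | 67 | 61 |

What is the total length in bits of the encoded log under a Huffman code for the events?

Merge the two smallest weights repeatedly:
merge A(8) and B(58): 66
merge D(61) and 66: 127
merge C(67) and 127: 194
The encoded length is the sum of every internal node's weight: 66 + 127 + 194 = 387 bits.

387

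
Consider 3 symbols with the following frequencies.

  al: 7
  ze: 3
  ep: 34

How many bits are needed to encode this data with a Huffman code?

54

Greedily combine the two least-frequent nodes:
ze(3) + al(7) → 10
10 + ep(34) → 44
Total encoded bits = sum of merged weights = 10 + 44 = 54.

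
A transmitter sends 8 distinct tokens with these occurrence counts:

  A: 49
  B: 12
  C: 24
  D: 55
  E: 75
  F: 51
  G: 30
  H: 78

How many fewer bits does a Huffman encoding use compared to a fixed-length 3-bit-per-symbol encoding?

Fixed-length: 3 bits × 374 symbols = 1122 bits.
Huffman merges:
B(12) + C(24) → 36
G(30) + 36 → 66
A(49) + F(51) → 100
D(55) + 66 → 121
E(75) + H(78) → 153
100 + 121 → 221
153 + 221 → 374
Huffman total = 36 + 66 + 100 + 121 + 153 + 221 + 374 = 1071 bits.
Saving = 1122 − 1071 = 51 bits.

51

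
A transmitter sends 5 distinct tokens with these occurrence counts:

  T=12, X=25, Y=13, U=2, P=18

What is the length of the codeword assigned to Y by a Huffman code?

2

Huffman merges, smallest pair first:
U(2) + T(12) → 14
Y(13) + 14 → 27
P(18) + X(25) → 43
27 + 43 → 70
Y sits 2 levels below the root, so its codeword is 2 bits.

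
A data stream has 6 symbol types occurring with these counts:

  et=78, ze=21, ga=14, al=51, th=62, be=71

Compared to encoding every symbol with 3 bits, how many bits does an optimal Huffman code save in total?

176

Fixed-length: 3 bits × 297 symbols = 891 bits.
Huffman merges:
merge ga(14) and ze(21): 35
merge 35 and al(51): 86
merge th(62) and be(71): 133
merge et(78) and 86: 164
merge 133 and 164: 297
Huffman total = 35 + 86 + 133 + 164 + 297 = 715 bits.
Saving = 891 − 715 = 176 bits.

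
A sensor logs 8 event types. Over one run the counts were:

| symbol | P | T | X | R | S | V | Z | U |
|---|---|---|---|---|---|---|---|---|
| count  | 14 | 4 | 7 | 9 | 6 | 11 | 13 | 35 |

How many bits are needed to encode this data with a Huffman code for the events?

Merge the two smallest weights repeatedly:
merge T(4) and S(6): 10
merge X(7) and R(9): 16
merge 10 and V(11): 21
merge Z(13) and P(14): 27
merge 16 and 21: 37
merge 27 and U(35): 62
merge 37 and 62: 99
The encoded length is the sum of every internal node's weight: 10 + 16 + 21 + 27 + 37 + 62 + 99 = 272 bits.

272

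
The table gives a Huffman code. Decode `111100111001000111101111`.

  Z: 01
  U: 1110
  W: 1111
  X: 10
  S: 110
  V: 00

WVUZVZUW

Read left to right; each codeword is recognised as soon as it completes (prefix code):
  1111→W | 00→V | 1110→U | 01→Z | 00→V | 01→Z | 1110→U | 1111→W
Decoded message: WVUZVZUW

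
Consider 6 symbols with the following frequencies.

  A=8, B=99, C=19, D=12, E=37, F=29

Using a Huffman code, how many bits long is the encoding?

434

Merge the two smallest weights repeatedly:
A(8) + D(12) → 20
C(19) + 20 → 39
F(29) + E(37) → 66
39 + 66 → 105
B(99) + 105 → 204
Each symbol's bit-cost is frequency × depth; summing gives 434 bits (equivalently 20 + 39 + 66 + 105 + 204).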